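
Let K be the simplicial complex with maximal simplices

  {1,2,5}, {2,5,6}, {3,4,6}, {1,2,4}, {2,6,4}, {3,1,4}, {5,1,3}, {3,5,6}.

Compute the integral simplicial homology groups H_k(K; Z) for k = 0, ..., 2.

Order the vertices as 1 < 2 < 3 < 4 < 5 < 6. Listing each simplex with vertices in this order, K has dimension 2 with simplices:

  0-simplices (6): [1], [2], [3], [4], [5], [6]
  1-simplices (12): [1,2], [1,3], [1,4], [1,5], [2,4], [2,5], [2,6], [3,4], [3,5], [3,6], [4,6], [5,6]
  2-simplices (8): [1,2,4], [1,2,5], [1,3,4], [1,3,5], [2,4,6], [2,5,6], [3,4,6], [3,5,6]

so the chain groups are C_0 ≅ Z^6, C_1 ≅ Z^12, C_2 ≅ Z^8.

Boundary ∂_1: C_1 → C_0 is given by ∂[p,q] = [q] − [p].
As a 6×12 matrix over Z this has rank 5, with invariant factors (1,1,1,1,1).

∂_2: C_2 → C_1 acts by ∂[p,q,r] = [q,r] − [p,r] + [p,q]. For instance
  ∂[3,5,6] = [5,6] − [3,6] + [3,5],
  ∂[1,2,5] = [2,5] − [1,5] + [1,2].
The 12×8 boundary matrix has rank 7 and Smith normal form diag(1,1,1,1,1,1,1).

Now H_k = ker ∂_k / im ∂_{k+1}, so:

  H_0: rank C_0 − rank ∂_1 = 6 − 5 = 1, and the invariant factors of ∂_1 are all 1, so H_0 = Z.
  H_1: rank ker ∂_1 − rank ∂_2 = (12 − 5) − 7 = 0, and the invariant factors of ∂_2 are all 1, so H_1 = 0.
  H_2: rank ker ∂_2 − rank ∂_3 = (8 − 7) − 0 = 1, and there is no ∂_3, so H_2 = Z.

As a check, the Euler characteristic is 6 − 12 + 8 = 2, which agrees with 1 − 0 + 1 = 2.
(K is a triangulation of the 2-sphere S^2.)

H_0 ≅ Z,  H_1 = 0,  H_2 ≅ Z.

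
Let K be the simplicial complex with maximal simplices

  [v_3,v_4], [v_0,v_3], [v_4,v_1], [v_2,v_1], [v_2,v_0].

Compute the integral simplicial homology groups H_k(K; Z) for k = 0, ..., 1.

H_0 ≅ Z,  H_1 ≅ Z.

We work with the vertex ordering v_0 < v_1 < v_2 < v_3 < v_4. The simplices of K, each written with vertices in increasing order, are:

  0-simplices (5): [v_0], [v_1], [v_2], [v_3], [v_4]
  1-simplices (5): [v_0,v_2], [v_0,v_3], [v_1,v_2], [v_1,v_4], [v_3,v_4]

Hence C_0 ≅ Z^5, C_1 ≅ Z^5.

Boundary ∂_1: C_1 → C_0 is given by ∂[p,q] = [q] − [p]. For instance
  ∂[v_0,v_3] = [v_3] − [v_0].
The 5×5 boundary matrix has rank 4 and Smith normal form diag(1,1,1,1).

Now H_k = ker ∂_k / im ∂_{k+1}, so:

  H_0: rank C_0 − rank ∂_1 = 5 − 4 = 1, and the invariant factors of ∂_1 are all 1, so H_0 ≅ Z.
  H_1: rank ker ∂_1 − rank ∂_2 = (5 − 4) − 0 = 1, and there is no ∂_2, so H_1 ≅ Z.

As a check, the Euler characteristic is 5 − 5 = 0, which agrees with 1 − 1 = 0.
(K is a triangulation of the circle S^1.)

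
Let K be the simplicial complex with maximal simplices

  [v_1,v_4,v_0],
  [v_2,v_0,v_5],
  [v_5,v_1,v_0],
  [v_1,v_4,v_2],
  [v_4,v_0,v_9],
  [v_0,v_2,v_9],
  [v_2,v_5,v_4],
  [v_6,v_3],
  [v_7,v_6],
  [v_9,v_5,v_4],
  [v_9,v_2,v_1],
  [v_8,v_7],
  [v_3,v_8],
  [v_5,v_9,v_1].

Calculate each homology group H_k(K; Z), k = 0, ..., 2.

Fix the vertex order v_0 < v_1 < v_2 < v_3 < v_4 < v_5 < v_6 < v_7 < v_8 < v_9 and write every simplex with vertices in increasing order. Then dim K = 2 and the simplices of K are:

  0-simplices (10): [v_0], [v_1], [v_2], [v_3], [v_4], [v_5], [v_6], [v_7], [v_8], [v_9]
  1-simplices (19): (19 of them)
  2-simplices (10): [v_0,v_1,v_4], [v_0,v_1,v_5], [v_0,v_2,v_5], [v_0,v_2,v_9], [v_0,v_4,v_9], [v_1,v_2,v_4], [v_1,v_2,v_9], [v_1,v_5,v_9], [v_2,v_4,v_5], [v_4,v_5,v_9]

giving chain groups C_0 ≅ Z^10, C_1 ≅ Z^19, C_2 ≅ Z^10.

∂_1: C_1 → C_0 is given by ∂[p,q] = [q] − [p].
This gives a 10×19 integer matrix of rank 8; reducing to Smith normal form yields diagonal entries (1,1,1,1,1,1,1,1).

∂_2: C_2 → C_1 acts by ∂[p,q,r] = [q,r] − [p,r] + [p,q]. For instance
  ∂[v_0,v_4,v_9] = [v_4,v_9] − [v_0,v_9] + [v_0,v_4],
  ∂[v_1,v_5,v_9] = [v_5,v_9] − [v_1,v_9] + [v_1,v_5].
The resulting 19×10 matrix has rank 10, and its Smith normal form has invariant factors (1,1,1,1,1,1,1,1,1,2).

Now H_k = ker ∂_k / im ∂_{k+1}, so:

  H_0: rank C_0 − rank ∂_1 = 10 − 8 = 2, and the invariant factors of ∂_1 are all 1, so H_0 ≅ Z^2.
  H_1: rank ker ∂_1 − rank ∂_2 = (19 − 8) − 10 = 1, and ∂_2 has invariant factor 2 > 1, so H_1 ≅ Z ⊕ Z_2.
  H_2: rank ker ∂_2 − rank ∂_3 = (10 − 10) − 0 = 0, and there is no ∂_3, so H_2 ≅ 0.

H_0 = Z^2,  H_1 = Z ⊕ Z_2,  H_2 = 0.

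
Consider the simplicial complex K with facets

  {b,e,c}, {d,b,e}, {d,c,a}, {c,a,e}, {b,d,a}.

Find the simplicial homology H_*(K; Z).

H_0 = Z,  H_1 = Z,  H_2 = 0.

We work with the vertex ordering a < b < c < d < e. The simplices of K, each written with vertices in increasing order, are:

  0-simplices (5): a, b, c, d, e
  1-simplices (10): ab, ac, ad, ae, bc, bd, be, cd, ce, de
  2-simplices (5): abd, acd, ace, bce, bde

giving chain groups C_0 ≅ Z^5, C_1 ≅ Z^10, C_2 ≅ Z^5.

Boundary ∂_1: C_1 → C_0 is given by ∂[p,q] = [q] − [p].
This gives a 5×10 integer matrix of rank 4; reducing to Smith normal form yields diagonal entries (1,1,1,1).

The boundary map ∂_2: C_2 → C_1 sends each 2-simplex [p,q,r] to [q,r] − [p,r] + [p,q]. For instance
  ∂ace = ce − ae + ac,
  ∂abd = bd − ad + ab.
As a 10×5 matrix over Z this has rank 5, with invariant factors (1,1,1,1,1).

Now H_k = ker ∂_k / im ∂_{k+1}, so:

  H_0: rank C_0 − rank ∂_1 = 5 − 4 = 1, and the invariant factors of ∂_1 are all 1, so H_0 = Z.
  H_1: rank ker ∂_1 − rank ∂_2 = (10 − 4) − 5 = 1, and the invariant factors of ∂_2 are all 1, so H_1 = Z.
  H_2: rank ker ∂_2 − rank ∂_3 = (5 − 5) − 0 = 0, and there is no ∂_3, so H_2 = 0.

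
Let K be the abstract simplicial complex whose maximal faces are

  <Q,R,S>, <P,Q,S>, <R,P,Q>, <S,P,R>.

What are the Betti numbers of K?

b_0 = 1, b_1 = 0, b_2 = 1.

We work with the vertex ordering P < Q < R < S. The simplices of K, each written with vertices in increasing order, are:

  0-simplices (4): P, Q, R, S
  1-simplices (6): PQ, PR, PS, QR, QS, RS
  2-simplices (4): PQR, PQS, PRS, QRS

Hence C_0 ≅ Z^4, C_1 ≅ Z^6, C_2 ≅ Z^4.

The boundary map ∂_1: C_1 → C_0 sends each edge [p,q] (with p < q) to q − p.
The resulting 4×6 matrix has rank 3, and its Smith normal form has invariant factors (1,1,1).

∂_2: C_2 → C_1 sends each 2-simplex [p,q,r] to [q,r] − [p,r] + [p,q]. For instance
  ∂PQS = QS − PS + PQ,
  ∂PRS = RS − PS + PR.
As a 6×4 matrix over Z this has rank 3, with invariant factors (1,1,1).

Reading off H_k = ker ∂_k / im ∂_{k+1}:

  H_0: rank C_0 − rank ∂_1 = 4 − 3 = 1, and the invariant factors of ∂_1 are all 1, so H_0 ≅ Z.
  H_1: rank ker ∂_1 − rank ∂_2 = (6 − 3) − 3 = 0, and the invariant factors of ∂_2 are all 1, so H_1 ≅ 0.
  H_2: rank ker ∂_2 − rank ∂_3 = (4 − 3) − 0 = 1, and there is no ∂_3, so H_2 ≅ Z.

As a check, the Euler characteristic is 4 − 6 + 4 = 2, which agrees with 1 − 0 + 1 = 2.

Hence the Betti numbers are b_0 = 1, b_1 = 0, b_2 = 1.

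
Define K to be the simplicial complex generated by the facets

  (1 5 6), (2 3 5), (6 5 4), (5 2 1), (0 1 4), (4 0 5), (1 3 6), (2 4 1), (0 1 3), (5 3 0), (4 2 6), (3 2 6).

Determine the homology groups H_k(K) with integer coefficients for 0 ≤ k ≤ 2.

H_0 ≅ Z,  H_1 ≅ Z/2,  H_2 = 0.

Fix the vertex order 0 < 1 < 2 < 3 < 4 < 5 < 6 and write every simplex with vertices in increasing order. Then dim K = 2 and the simplices of K are:

  0-simplices (7): [0], [1], [2], [3], [4], [5], [6]
  1-simplices (18): [0,1], [0,3], [0,4], [0,5], [1,2], [1,3], [1,4], [1,5], [1,6], [2,3], [2,4], [2,5], [2,6], [3,5], [3,6], [4,5], [4,6], [5,6]
  2-simplices (12): [0,1,3], [0,1,4], [0,3,5], [0,4,5], [1,2,4], [1,2,5], [1,3,6], [1,5,6], [2,3,5], [2,3,6], [2,4,6], [4,5,6]

giving chain groups C_0 ≅ Z^7, C_1 ≅ Z^18, C_2 ≅ Z^12.

The boundary map ∂_1: C_1 → C_0 maps an edge to its endpoints' difference, ∂[p,q] = q − p. For instance
  ∂[4,5] = [5] − [4].
As a 7×18 matrix over Z this has rank 6, with invariant factors (1,1,1,1,1,1).

∂_2: C_2 → C_1 sends each 2-simplex [p,q,r] to [q,r] − [p,r] + [p,q]. For instance
  ∂[0,1,3] = [1,3] − [0,3] + [0,1],
  ∂[2,4,6] = [4,6] − [2,6] + [2,4].
The 18×12 boundary matrix has rank 12 and Smith normal form diag(1,1,1,1,1,1,1,1,1,1,1,2).

From H_k ≅ ker(∂_k) / im(∂_{k+1}) we obtain:

  H_0: rank C_0 − rank ∂_1 = 7 − 6 = 1, and the invariant factors of ∂_1 are all 1, so H_0 = Z.
  H_1: rank ker ∂_1 − rank ∂_2 = (18 − 6) − 12 = 0, and ∂_2 has invariant factor 2 > 1, so H_1 = Z/2.
  H_2: rank ker ∂_2 − rank ∂_3 = (12 − 12) − 0 = 0, and there is no ∂_3, so H_2 = 0.

(K is a triangulation of the real projective plane RP^2.)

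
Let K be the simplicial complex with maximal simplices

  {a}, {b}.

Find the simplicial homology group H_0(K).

H_0 = Z^2.

We work with the vertex ordering a < b. The simplices of K, each written with vertices in increasing order, are:

  0-simplices (2): a, b

giving chain groups C_0 ≅ Z^2.

Computing H_k = (kernel of ∂_k) / (image of ∂_{k+1}):

  H_0: rank C_0 − rank ∂_1 = 2 − 0 = 2, and there is no ∂_1, so H_0 = Z^2.

(K is a triangulation of a set of 2 points.)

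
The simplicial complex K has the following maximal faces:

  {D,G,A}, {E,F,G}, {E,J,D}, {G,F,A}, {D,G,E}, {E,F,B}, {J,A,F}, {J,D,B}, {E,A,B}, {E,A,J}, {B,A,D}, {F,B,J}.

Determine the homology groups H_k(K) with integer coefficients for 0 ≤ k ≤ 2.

Fix the vertex order A < B < D < E < F < G < J and write every simplex with vertices in increasing order. Then dim K = 2 and the simplices of K are:

  0-simplices (7): A, B, D, E, F, G, J
  1-simplices (18): AB, AD, AE, AF, AG, AJ, BD, BE, BF, BJ, DE, DG, DJ, EF, EG, EJ, FG, FJ
  2-simplices (12): ABD, ABE, ADG, AEJ, AFG, AFJ, BDJ, BEF, BFJ, DEG, DEJ, EFG

Hence C_0 ≅ Z^7, C_1 ≅ Z^18, C_2 ≅ Z^12.

∂_1: C_1 → C_0 maps an edge to its endpoints' difference, ∂[p,q] = q − p. For instance
  ∂BD = D − B.
This gives a 7×18 integer matrix of rank 6; reducing to Smith normal form yields diagonal entries (1,1,1,1,1,1).

∂_2: C_2 → C_1 acts by ∂[p,q,r] = [q,r] − [p,r] + [p,q]. For instance
  ∂ABE = BE − AE + AB,
  ∂BFJ = FJ − BJ + BF.
The resulting 18×12 matrix has rank 12, and its Smith normal form has invariant factors (1,1,1,1,1,1,1,1,1,1,1,2).

Reading off H_k = ker ∂_k / im ∂_{k+1}:

  H_0: rank C_0 − rank ∂_1 = 7 − 6 = 1, and the invariant factors of ∂_1 are all 1, so H_0 = Z.
  H_1: rank ker ∂_1 − rank ∂_2 = (18 − 6) − 12 = 0, and ∂_2 has invariant factor 2 > 1, so H_1 = Z/2.
  H_2: rank ker ∂_2 − rank ∂_3 = (12 − 12) − 0 = 0, and there is no ∂_3, so H_2 = 0.

H_0 = Z,  H_1 = Z/2,  H_2 = 0.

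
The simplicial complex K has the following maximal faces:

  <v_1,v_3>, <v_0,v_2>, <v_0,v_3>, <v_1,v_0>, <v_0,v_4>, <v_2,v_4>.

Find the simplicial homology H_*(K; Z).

H_0 ≅ Z,  H_1 ≅ Z^2.

K has 5 vertices, 6 edges.
rank ∂_0 = 0, rank ∂_1 = 4 ⇒ b_0 = 5 − 0 − 4 = 1; all invariant factors of ∂_1 are 1 so no torsion. So H_0 ≅ Z.
rank ∂_1 = 4, rank ∂_2 = 0 ⇒ b_1 = 6 − 4 − 0 = 2. So H_1 ≅ Z^2.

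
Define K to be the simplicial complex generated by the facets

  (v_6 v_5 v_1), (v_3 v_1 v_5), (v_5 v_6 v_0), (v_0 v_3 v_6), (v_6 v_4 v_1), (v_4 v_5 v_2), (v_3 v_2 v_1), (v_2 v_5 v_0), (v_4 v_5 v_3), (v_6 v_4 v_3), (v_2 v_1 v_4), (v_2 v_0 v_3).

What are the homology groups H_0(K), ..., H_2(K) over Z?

Take the total order v_0 < v_1 < v_2 < v_3 < v_4 < v_5 < v_6 on the vertex set. Then K (dimension 2) consists of the simplices:

  0-simplices (7): [v_0], [v_1], [v_2], [v_3], [v_4], [v_5], [v_6]
  1-simplices (18): (18 of them)
  2-simplices (12): (12 of them)

giving chain groups C_0 ≅ Z^7, C_1 ≅ Z^18, C_2 ≅ Z^12.

Boundary ∂_1: C_1 → C_0 sends each edge [p,q] (with p < q) to q − p.
The resulting 7×18 matrix has rank 6, and its Smith normal form has invariant factors (1,1,1,1,1,1).

Boundary ∂_2: C_2 → C_1 sends each 2-simplex [p,q,r] to [q,r] − [p,r] + [p,q]. For instance
  ∂[v_0,v_2,v_3] = [v_2,v_3] − [v_0,v_3] + [v_0,v_2],
  ∂[v_1,v_4,v_6] = [v_4,v_6] − [v_1,v_6] + [v_1,v_4].
As a 18×12 matrix over Z this has rank 12, with invariant factors (1,1,1,1,1,1,1,1,1,1,1,2).

Reading off H_k = ker ∂_k / im ∂_{k+1}:

  H_0: rank C_0 − rank ∂_1 = 7 − 6 = 1, and the invariant factors of ∂_1 are all 1, so H_0 ≅ Z.
  H_1: rank ker ∂_1 − rank ∂_2 = (18 − 6) − 12 = 0, and ∂_2 has invariant factor 2 > 1, so H_1 ≅ Z_2.
  H_2: rank ker ∂_2 − rank ∂_3 = (12 − 12) − 0 = 0, and there is no ∂_3, so H_2 ≅ 0.

(K is a triangulation of the real projective plane RP^2.)

H_0 = Z,  H_1 = Z_2,  H_2 = 0.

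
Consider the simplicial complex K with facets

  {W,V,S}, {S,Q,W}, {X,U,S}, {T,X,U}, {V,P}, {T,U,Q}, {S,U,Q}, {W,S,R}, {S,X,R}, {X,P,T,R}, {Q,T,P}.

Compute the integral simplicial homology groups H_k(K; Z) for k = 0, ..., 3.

Fix the vertex order P < Q < R < S < T < U < V < W < X and write every simplex with vertices in increasing order. Then dim K = 3 and the simplices of K are:

  0-simplices (9): P, Q, R, S, T, U, V, W, X
  1-simplices (21): PQ, PR, PT, PV, PX, QS, QT, QU, QW, RS, RT, RW, RX, SU, SV, SW, SX, TU, TX, UX, VW
  2-simplices (13): PQT, PRT, PRX, PTX, QSU, QSW, QTU, RSW, RSX, RTX, SUX, SVW, TUX
  3-simplices (1): PRTX

giving chain groups C_0 ≅ Z^9, C_1 ≅ Z^21, C_2 ≅ Z^13, C_3 ≅ Z^1.

The boundary map ∂_1: C_1 → C_0 maps an edge to its endpoints' difference, ∂[p,q] = q − p.
The 9×21 boundary matrix has rank 8 and Smith normal form diag(1,1,1,1,1,1,1,1).

∂_2: C_2 → C_1 sends each 2-simplex [p,q,r] to [q,r] − [p,r] + [p,q]. For instance
  ∂RSX = SX − RX + RS,
  ∂PRX = RX − PX + PR.
The resulting 21×13 matrix has rank 12, and its Smith normal form has invariant factors (1,1,1,1,1,1,1,1,1,1,1,1).

∂_3: C_3 → C_2 sends each 3-simplex σ to the alternating sum Σ_i (−1)^i (σ with its i-th vertex removed). For instance
  ∂PRTX = RTX − PTX + PRX − PRT.
As a 13×1 matrix over Z this has rank 1, with invariant factors (1).

From H_k ≅ ker(∂_k) / im(∂_{k+1}) we obtain:

  H_0: rank C_0 − rank ∂_1 = 9 − 8 = 1, and the invariant factors of ∂_1 are all 1, so H_0 ≅ Z.
  H_1: rank ker ∂_1 − rank ∂_2 = (21 − 8) − 12 = 1, and the invariant factors of ∂_2 are all 1, so H_1 ≅ Z.
  H_2: rank ker ∂_2 − rank ∂_3 = (13 − 12) − 1 = 0, and the invariant factors of ∂_3 are all 1, so H_2 ≅ 0.
  H_3: rank ker ∂_3 − rank ∂_4 = (1 − 1) − 0 = 0, and there is no ∂_4, so H_3 ≅ 0.

As a check, the Euler characteristic is 9 − 21 + 13 − 1 = 0, which agrees with 1 − 1 + 0 − 0 = 0.

H_0 = Z,  H_1 = Z,  H_2 = 0,  H_3 = 0.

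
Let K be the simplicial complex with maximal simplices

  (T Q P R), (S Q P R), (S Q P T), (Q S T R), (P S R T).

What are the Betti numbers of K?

b_0 = 1, b_1 = 0, b_2 = 0, b_3 = 1.

K has 5 vertices, 10 edges, 10 triangles, 5 3-simplices.
rank ∂_0 = 0, rank ∂_1 = 4 ⇒ b_0 = 5 − 0 − 4 = 1; all invariant factors of ∂_1 are 1 so no torsion. So H_0 = Z.
rank ∂_1 = 4, rank ∂_2 = 6 ⇒ b_1 = 10 − 4 − 6 = 0; all invariant factors of ∂_2 are 1 so no torsion. So H_1 = 0.
rank ∂_2 = 6, rank ∂_3 = 4 ⇒ b_2 = 10 − 6 − 4 = 0; all invariant factors of ∂_3 are 1 so no torsion. So H_2 = 0.
rank ∂_3 = 4, rank ∂_4 = 0 ⇒ b_3 = 5 − 4 − 0 = 1. So H_3 = Z.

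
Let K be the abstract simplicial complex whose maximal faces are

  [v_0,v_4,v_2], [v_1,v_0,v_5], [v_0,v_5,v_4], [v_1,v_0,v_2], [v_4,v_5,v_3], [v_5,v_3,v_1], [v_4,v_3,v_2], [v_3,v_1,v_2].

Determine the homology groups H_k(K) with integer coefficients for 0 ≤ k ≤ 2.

We work with the vertex ordering v_0 < v_1 < v_2 < v_3 < v_4 < v_5. The simplices of K, each written with vertices in increasing order, are:

  0-simplices (6): [v_0], [v_1], [v_2], [v_3], [v_4], [v_5]
  1-simplices (12): [v_0,v_1], [v_0,v_2], [v_0,v_4], [v_0,v_5], [v_1,v_2], [v_1,v_3], [v_1,v_5], [v_2,v_3], [v_2,v_4], [v_3,v_4], [v_3,v_5], [v_4,v_5]
  2-simplices (8): [v_0,v_1,v_2], [v_0,v_1,v_5], [v_0,v_2,v_4], [v_0,v_4,v_5], [v_1,v_2,v_3], [v_1,v_3,v_5], [v_2,v_3,v_4], [v_3,v_4,v_5]

Hence C_0 ≅ Z^6, C_1 ≅ Z^12, C_2 ≅ Z^8.

The boundary map ∂_1: C_1 → C_0 sends each edge [p,q] (with p < q) to q − p.
This gives a 6×12 integer matrix of rank 5; reducing to Smith normal form yields diagonal entries (1,1,1,1,1).

∂_2: C_2 → C_1 maps a triangle to the signed sum of its edges. For instance
  ∂[v_2,v_3,v_4] = [v_3,v_4] − [v_2,v_4] + [v_2,v_3],
  ∂[v_1,v_3,v_5] = [v_3,v_5] − [v_1,v_5] + [v_1,v_3].
The resulting 12×8 matrix has rank 7, and its Smith normal form has invariant factors (1,1,1,1,1,1,1).

Now H_k = ker ∂_k / im ∂_{k+1}, so:

  H_0: rank C_0 − rank ∂_1 = 6 − 5 = 1, and the invariant factors of ∂_1 are all 1, so H_0 ≅ Z.
  H_1: rank ker ∂_1 − rank ∂_2 = (12 − 5) − 7 = 0, and the invariant factors of ∂_2 are all 1, so H_1 ≅ 0.
  H_2: rank ker ∂_2 − rank ∂_3 = (8 − 7) − 0 = 1, and there is no ∂_3, so H_2 ≅ Z.

(K is a triangulation of the 2-sphere S^2.)

H_0 = Z,  H_1 = 0,  H_2 = Z.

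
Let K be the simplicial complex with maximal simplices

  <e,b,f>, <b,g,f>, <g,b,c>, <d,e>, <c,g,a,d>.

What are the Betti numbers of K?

b_0 = 1, b_1 = 1, b_2 = 0, b_3 = 0.

Fix the vertex order a < b < c < d < e < f < g and write every simplex with vertices in increasing order. Then dim K = 3 and the simplices of K are:

  0-simplices (7): a, b, c, d, e, f, g
  1-simplices (13): ac, ad, ag, bc, be, bf, bg, cd, cg, de, dg, ef, fg
  2-simplices (7): acd, acg, adg, bcg, bef, bfg, cdg
  3-simplices (1): acdg

giving chain groups C_0 ≅ Z^7, C_1 ≅ Z^13, C_2 ≅ Z^7, C_3 ≅ Z^1.

Boundary ∂_1: C_1 → C_0 maps an edge to its endpoints' difference, ∂[p,q] = q − p. For instance
  ∂be = e − b.
This gives a 7×13 integer matrix of rank 6; reducing to Smith normal form yields diagonal entries (1,1,1,1,1,1).

∂_2: C_2 → C_1 sends each 2-simplex [p,q,r] to [q,r] − [p,r] + [p,q]. For instance
  ∂cdg = dg − cg + cd,
  ∂bcg = cg − bg + bc.
The resulting 13×7 matrix has rank 6, and its Smith normal form has invariant factors (1,1,1,1,1,1).

Boundary ∂_3: C_3 → C_2 sends each 3-simplex σ to the alternating sum Σ_i (−1)^i (σ with its i-th vertex removed). For instance
  ∂acdg = cdg − adg + acg − acd.
The 7×1 boundary matrix has rank 1 and Smith normal form diag(1).

Now H_k = ker ∂_k / im ∂_{k+1}, so:

  H_0: rank C_0 − rank ∂_1 = 7 − 6 = 1, and the invariant factors of ∂_1 are all 1, so H_0 = Z.
  H_1: rank ker ∂_1 − rank ∂_2 = (13 − 6) − 6 = 1, and the invariant factors of ∂_2 are all 1, so H_1 = Z.
  H_2: rank ker ∂_2 − rank ∂_3 = (7 − 6) − 1 = 0, and the invariant factors of ∂_3 are all 1, so H_2 = 0.
  H_3: rank ker ∂_3 − rank ∂_4 = (1 − 1) − 0 = 0, and there is no ∂_4, so H_3 = 0.

As a check, the Euler characteristic is 7 − 13 + 7 − 1 = 0, which agrees with 1 − 1 + 0 − 0 = 0.

Hence the Betti numbers are b_0 = 1, b_1 = 1, b_2 = 0, b_3 = 0.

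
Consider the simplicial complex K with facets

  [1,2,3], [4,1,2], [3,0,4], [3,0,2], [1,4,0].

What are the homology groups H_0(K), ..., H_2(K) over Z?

We work with the vertex ordering 0 < 1 < 2 < 3 < 4. The simplices of K, each written with vertices in increasing order, are:

  0-simplices (5): [0], [1], [2], [3], [4]
  1-simplices (10): [0,1], [0,2], [0,3], [0,4], [1,2], [1,3], [1,4], [2,3], [2,4], [3,4]
  2-simplices (5): [0,1,4], [0,2,3], [0,3,4], [1,2,3], [1,2,4]

so the chain groups are C_0 ≅ Z^5, C_1 ≅ Z^10, C_2 ≅ Z^5.

The boundary map ∂_1: C_1 → C_0 maps an edge to its endpoints' difference, ∂[p,q] = q − p. For instance
  ∂[1,3] = [3] − [1].
The 5×10 boundary matrix has rank 4 and Smith normal form diag(1,1,1,1).

The boundary map ∂_2: C_2 → C_1 acts by ∂[p,q,r] = [q,r] − [p,r] + [p,q]. For instance
  ∂[0,3,4] = [3,4] − [0,4] + [0,3],
  ∂[1,2,3] = [2,3] − [1,3] + [1,2].
This gives a 10×5 integer matrix of rank 5; reducing to Smith normal form yields diagonal entries (1,1,1,1,1).

Reading off H_k = ker ∂_k / im ∂_{k+1}:

  H_0: rank C_0 − rank ∂_1 = 5 − 4 = 1, and the invariant factors of ∂_1 are all 1, so H_0 ≅ Z.
  H_1: rank ker ∂_1 − rank ∂_2 = (10 − 4) − 5 = 1, and the invariant factors of ∂_2 are all 1, so H_1 ≅ Z.
  H_2: rank ker ∂_2 − rank ∂_3 = (5 − 5) − 0 = 0, and there is no ∂_3, so H_2 ≅ 0.

H_0 ≅ Z,  H_1 ≅ Z,  H_2 = 0.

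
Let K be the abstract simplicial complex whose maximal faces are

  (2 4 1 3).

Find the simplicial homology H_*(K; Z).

We work with the vertex ordering 1 < 2 < 3 < 4. The simplices of K, each written with vertices in increasing order, are:

  0-simplices (4): [1], [2], [3], [4]
  1-simplices (6): [1,2], [1,3], [1,4], [2,3], [2,4], [3,4]
  2-simplices (4): [1,2,3], [1,2,4], [1,3,4], [2,3,4]
  3-simplices (1): [1,2,3,4]

Hence C_0 ≅ Z^4, C_1 ≅ Z^6, C_2 ≅ Z^4, C_3 ≅ Z^1.

The boundary map ∂_1: C_1 → C_0 is given by ∂[p,q] = [q] − [p].
As a 4×6 matrix over Z this has rank 3, with invariant factors (1,1,1).

Boundary ∂_2: C_2 → C_1 maps a triangle to the signed sum of its edges. For instance
  ∂[2,3,4] = [3,4] − [2,4] + [2,3],
  ∂[1,2,4] = [2,4] − [1,4] + [1,2].
The 6×4 boundary matrix has rank 3 and Smith normal form diag(1,1,1).

The boundary map ∂_3: C_3 → C_2 sends each 3-simplex σ to the alternating sum Σ_i (−1)^i (σ with its i-th vertex removed). For instance
  ∂[1,2,3,4] = [2,3,4] − [1,3,4] + [1,2,4] − [1,2,3].
This gives a 4×1 integer matrix of rank 1; reducing to Smith normal form yields diagonal entries (1).

From H_k ≅ ker(∂_k) / im(∂_{k+1}) we obtain:

  H_0: rank C_0 − rank ∂_1 = 4 − 3 = 1, and the invariant factors of ∂_1 are all 1, so H_0 = Z.
  H_1: rank ker ∂_1 − rank ∂_2 = (6 − 3) − 3 = 0, and the invariant factors of ∂_2 are all 1, so H_1 = 0.
  H_2: rank ker ∂_2 − rank ∂_3 = (4 − 3) − 1 = 0, and the invariant factors of ∂_3 are all 1, so H_2 = 0.
  H_3: rank ker ∂_3 − rank ∂_4 = (1 − 1) − 0 = 0, and there is no ∂_4, so H_3 = 0.

(K is a triangulation of the 3-simplex.)

H_0 = Z,  H_1 = 0,  H_2 = 0,  H_3 = 0.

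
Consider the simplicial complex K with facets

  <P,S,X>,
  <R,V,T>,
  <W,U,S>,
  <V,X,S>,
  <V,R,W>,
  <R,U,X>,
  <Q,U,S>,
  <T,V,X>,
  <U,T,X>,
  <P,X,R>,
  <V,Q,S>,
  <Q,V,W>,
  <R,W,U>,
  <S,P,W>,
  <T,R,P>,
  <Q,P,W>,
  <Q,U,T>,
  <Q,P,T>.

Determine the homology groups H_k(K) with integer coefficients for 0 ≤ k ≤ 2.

H_0 ≅ Z,  H_1 ≅ Z ⊕ Z/2Z,  H_2 = 0.

K has 9 vertices, 27 edges, 18 triangles.
rank ∂_0 = 0, rank ∂_1 = 8 ⇒ b_0 = 9 − 0 − 8 = 1; all invariant factors of ∂_1 are 1 so no torsion. So H_0 = Z.
rank ∂_1 = 8, rank ∂_2 = 18 ⇒ b_1 = 27 − 8 − 18 = 1; ∂_2 has invariant factor(s) [2] giving torsion. So H_1 = Z ⊕ Z/2Z.
rank ∂_2 = 18, rank ∂_3 = 0 ⇒ b_2 = 18 − 18 − 0 = 0. So H_2 = 0.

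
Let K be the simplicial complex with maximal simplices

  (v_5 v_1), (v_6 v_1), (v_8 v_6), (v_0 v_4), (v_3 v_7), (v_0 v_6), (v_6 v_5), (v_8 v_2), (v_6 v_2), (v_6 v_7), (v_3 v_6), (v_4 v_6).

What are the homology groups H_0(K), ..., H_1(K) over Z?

Fix the vertex order v_0 < v_1 < v_2 < v_3 < v_4 < v_5 < v_6 < v_7 < v_8 and write every simplex with vertices in increasing order. Then dim K = 1 and the simplices of K are:

  0-simplices (9): [v_0], [v_1], [v_2], [v_3], [v_4], [v_5], [v_6], [v_7], [v_8]
  1-simplices (12): [v_0,v_4], [v_0,v_6], [v_1,v_5], [v_1,v_6], [v_2,v_6], [v_2,v_8], [v_3,v_6], [v_3,v_7], [v_4,v_6], [v_5,v_6], [v_6,v_7], [v_6,v_8]

so the chain groups are C_0 ≅ Z^9, C_1 ≅ Z^12.

The boundary map ∂_1: C_1 → C_0 sends each edge [p,q] (with p < q) to q − p.
This gives a 9×12 integer matrix of rank 8; reducing to Smith normal form yields diagonal entries (1,1,1,1,1,1,1,1).

Now H_k = ker ∂_k / im ∂_{k+1}, so:

  H_0: rank C_0 − rank ∂_1 = 9 − 8 = 1, and the invariant factors of ∂_1 are all 1, so H_0 ≅ Z.
  H_1: rank ker ∂_1 − rank ∂_2 = (12 − 8) − 0 = 4, and there is no ∂_2, so H_1 ≅ Z^4.

H_0 ≅ Z,  H_1 ≅ Z^4.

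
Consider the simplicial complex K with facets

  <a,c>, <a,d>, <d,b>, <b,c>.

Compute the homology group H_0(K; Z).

H_0 ≅ Z.

We work with the vertex ordering a < b < c < d. The simplices of K, each written with vertices in increasing order, are:

  0-simplices (4): a, b, c, d
  1-simplices (4): ac, ad, bc, bd

giving chain groups C_0 ≅ Z^4, C_1 ≅ Z^4.

The boundary map ∂_1: C_1 → C_0 maps an edge to its endpoints' difference, ∂[p,q] = q − p. For instance
  ∂ac = c − a.
As a 4×4 matrix over Z this has rank 3, with invariant factors (1,1,1).

Now H_k = ker ∂_k / im ∂_{k+1}, so:

  H_0: rank C_0 − rank ∂_1 = 4 − 3 = 1, and the invariant factors of ∂_1 are all 1, so H_0 ≅ Z.

(K is a triangulation of the circle S^1.)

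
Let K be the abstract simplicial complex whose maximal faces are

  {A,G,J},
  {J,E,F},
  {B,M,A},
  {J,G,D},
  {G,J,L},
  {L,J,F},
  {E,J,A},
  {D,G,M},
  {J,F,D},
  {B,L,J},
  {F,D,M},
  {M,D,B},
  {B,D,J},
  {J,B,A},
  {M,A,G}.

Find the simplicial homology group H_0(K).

H_0 = Z.

K has 9 vertices, 22 edges, 15 triangles.
rank ∂_0 = 0, rank ∂_1 = 8 ⇒ b_0 = 9 − 0 − 8 = 1; all invariant factors of ∂_1 are 1 so no torsion. So H_0 = Z.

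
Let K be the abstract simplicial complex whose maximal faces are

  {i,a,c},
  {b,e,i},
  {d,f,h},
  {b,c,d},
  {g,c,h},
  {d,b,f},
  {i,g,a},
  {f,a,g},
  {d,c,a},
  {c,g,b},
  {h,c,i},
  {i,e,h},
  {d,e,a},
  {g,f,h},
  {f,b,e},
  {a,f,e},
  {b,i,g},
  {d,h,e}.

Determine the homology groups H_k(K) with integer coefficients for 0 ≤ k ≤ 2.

H_0 = Z,  H_1 = Z ⊕ Z/2Z,  H_2 = 0.

Fix the vertex order a < b < c < d < e < f < g < h < i and write every simplex with vertices in increasing order. Then dim K = 2 and the simplices of K are:

  0-simplices (9): a, b, c, d, e, f, g, h, i
  1-simplices (27): ac, ad, ae, af, ag, ai, bc, bd, be, bf, bg, bi, cd, cg, ch, ci, de, df, dh, ef, eh, ei, fg, fh, gh, gi, hi
  2-simplices (18): acd, aci, ade, aef, afg, agi, bcd, bcg, bdf, bef, bei, bgi, cgh, chi, deh, dfh, ehi, fgh

giving chain groups C_0 ≅ Z^9, C_1 ≅ Z^27, C_2 ≅ Z^18.

The boundary map ∂_1: C_1 → C_0 sends each edge [p,q] (with p < q) to q − p. For instance
  ∂ag = g − a.
This gives a 9×27 integer matrix of rank 8; reducing to Smith normal form yields diagonal entries (1,1,1,1,1,1,1,1).

∂_2: C_2 → C_1 maps a triangle to the signed sum of its edges. For instance
  ∂aci = ci − ai + ac,
  ∂cgh = gh − ch + cg.
This gives a 27×18 integer matrix of rank 18; reducing to Smith normal form yields diagonal entries (1,1,1,1,1,1,1,1,1,1,1,1,1,1,1,1,1,2).

Reading off H_k = ker ∂_k / im ∂_{k+1}:

  H_0: rank C_0 − rank ∂_1 = 9 − 8 = 1, and the invariant factors of ∂_1 are all 1, so H_0 = Z.
  H_1: rank ker ∂_1 − rank ∂_2 = (27 − 8) − 18 = 1, and ∂_2 has invariant factor 2 > 1, so H_1 = Z ⊕ Z/2Z.
  H_2: rank ker ∂_2 − rank ∂_3 = (18 − 18) − 0 = 0, and there is no ∂_3, so H_2 = 0.

(K is a triangulation of the Klein bottle.)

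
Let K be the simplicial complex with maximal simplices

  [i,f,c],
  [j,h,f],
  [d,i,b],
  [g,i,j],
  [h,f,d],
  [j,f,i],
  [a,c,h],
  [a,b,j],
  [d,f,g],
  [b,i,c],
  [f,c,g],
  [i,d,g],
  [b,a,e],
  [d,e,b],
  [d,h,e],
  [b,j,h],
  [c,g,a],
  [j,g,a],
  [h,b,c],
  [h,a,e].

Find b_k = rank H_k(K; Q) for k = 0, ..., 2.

Take the total order a < b < c < d < e < f < g < h < i < j on the vertex set. Then K (dimension 2) consists of the simplices:

  0-simplices (10): a, b, c, d, e, f, g, h, i, j
  1-simplices (30): ab, ac, ae, ag, ah, aj, bc, bd, be, bh, bi, bj, cf, cg, ch, ci, de, df, dg, dh, di, eh, fg, fh, fi, fj, gi, gj, hj, ij
  2-simplices (20): abe, abj, acg, ach, aeh, agj, bch, bci, bde, bdi, bhj, cfg, cfi, deh, dfg, dfh, dgi, fhj, fij, gij

Hence C_0 ≅ Z^10, C_1 ≅ Z^30, C_2 ≅ Z^20.

∂_1: C_1 → C_0 is given by ∂[p,q] = [q] − [p]. For instance
  ∂cg = g − c.
The 10×30 boundary matrix has rank 9 and Smith normal form diag(1,1,1,1,1,1,1,1,1).

∂_2: C_2 → C_1 acts by ∂[p,q,r] = [q,r] − [p,r] + [p,q]. For instance
  ∂cfg = fg − cg + cf,
  ∂bhj = hj − bj + bh.
The resulting 30×20 matrix has rank 20, and its Smith normal form has invariant factors (1,1,1,1,1,1,1,1,1,1,1,1,1,1,1,1,1,1,1,2).

Computing H_k = (kernel of ∂_k) / (image of ∂_{k+1}):

  H_0: rank C_0 − rank ∂_1 = 10 − 9 = 1, and the invariant factors of ∂_1 are all 1, so H_0 ≅ Z.
  H_1: rank ker ∂_1 − rank ∂_2 = (30 − 9) − 20 = 1, and ∂_2 has invariant factor 2 > 1, so H_1 ≅ Z ⊕ Z/2.
  H_2: rank ker ∂_2 − rank ∂_3 = (20 − 20) − 0 = 0, and there is no ∂_3, so H_2 ≅ 0.

(K is a triangulation of the Klein bottle.)

Hence the Betti numbers are b_0 = 1, b_1 = 1, b_2 = 0.

b_0 = 1, b_1 = 1, b_2 = 0.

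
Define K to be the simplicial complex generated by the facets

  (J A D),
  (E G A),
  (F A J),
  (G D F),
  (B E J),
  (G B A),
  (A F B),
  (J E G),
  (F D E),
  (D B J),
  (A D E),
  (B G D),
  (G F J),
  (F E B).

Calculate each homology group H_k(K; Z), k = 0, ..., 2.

H_0 = Z,  H_1 = Z^2,  H_2 = Z.

Fix the vertex order A < B < D < E < F < G < J and write every simplex with vertices in increasing order. Then dim K = 2 and the simplices of K are:

  0-simplices (7): A, B, D, E, F, G, J
  1-simplices (21): AB, AD, AE, AF, AG, AJ, BD, BE, BF, BG, BJ, DE, DF, DG, DJ, EF, EG, EJ, FG, FJ, GJ
  2-simplices (14): ABF, ABG, ADE, ADJ, AEG, AFJ, BDG, BDJ, BEF, BEJ, DEF, DFG, EGJ, FGJ

so the chain groups are C_0 ≅ Z^7, C_1 ≅ Z^21, C_2 ≅ Z^14.

The boundary map ∂_1: C_1 → C_0 is given by ∂[p,q] = [q] − [p]. For instance
  ∂FG = G − F.
The 7×21 boundary matrix has rank 6 and Smith normal form diag(1,1,1,1,1,1).

The boundary map ∂_2: C_2 → C_1 sends each 2-simplex [p,q,r] to [q,r] − [p,r] + [p,q]. For instance
  ∂FGJ = GJ − FJ + FG,
  ∂DFG = FG − DG + DF.
This gives a 21×14 integer matrix of rank 13; reducing to Smith normal form yields diagonal entries (1,1,1,1,1,1,1,1,1,1,1,1,1).

From H_k ≅ ker(∂_k) / im(∂_{k+1}) we obtain:

  H_0: rank C_0 − rank ∂_1 = 7 − 6 = 1, and the invariant factors of ∂_1 are all 1, so H_0 ≅ Z.
  H_1: rank ker ∂_1 − rank ∂_2 = (21 − 6) − 13 = 2, and the invariant factors of ∂_2 are all 1, so H_1 ≅ Z^2.
  H_2: rank ker ∂_2 − rank ∂_3 = (14 − 13) − 0 = 1, and there is no ∂_3, so H_2 ≅ Z.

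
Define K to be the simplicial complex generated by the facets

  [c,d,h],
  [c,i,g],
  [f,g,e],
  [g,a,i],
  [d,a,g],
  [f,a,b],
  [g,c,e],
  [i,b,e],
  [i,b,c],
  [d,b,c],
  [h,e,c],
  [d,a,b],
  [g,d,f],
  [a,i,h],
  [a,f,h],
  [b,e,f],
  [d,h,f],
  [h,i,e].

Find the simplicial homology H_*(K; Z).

Fix the vertex order a < b < c < d < e < f < g < h < i and write every simplex with vertices in increasing order. Then dim K = 2 and the simplices of K are:

  0-simplices (9): a, b, c, d, e, f, g, h, i
  1-simplices (27): ab, ad, af, ag, ah, ai, bc, bd, be, bf, bi, cd, ce, cg, ch, ci, df, dg, dh, ef, eg, eh, ei, fg, fh, gi, hi
  2-simplices (18): abd, abf, adg, afh, agi, ahi, bcd, bci, bef, bei, cdh, ceg, ceh, cgi, dfg, dfh, efg, ehi

giving chain groups C_0 ≅ Z^9, C_1 ≅ Z^27, C_2 ≅ Z^18.

The boundary map ∂_1: C_1 → C_0 sends each edge [p,q] (with p < q) to q − p. For instance
  ∂gi = i − g.
As a 9×27 matrix over Z this has rank 8, with invariant factors (1,1,1,1,1,1,1,1).

∂_2: C_2 → C_1 acts by ∂[p,q,r] = [q,r] − [p,r] + [p,q]. For instance
  ∂ceh = eh − ch + ce,
  ∂efg = fg − eg + ef.
The resulting 27×18 matrix has rank 18, and its Smith normal form has invariant factors (1,1,1,1,1,1,1,1,1,1,1,1,1,1,1,1,1,2).

Computing H_k = (kernel of ∂_k) / (image of ∂_{k+1}):

  H_0: rank C_0 − rank ∂_1 = 9 − 8 = 1, and the invariant factors of ∂_1 are all 1, so H_0 = Z.
  H_1: rank ker ∂_1 − rank ∂_2 = (27 − 8) − 18 = 1, and ∂_2 has invariant factor 2 > 1, so H_1 = Z ⊕ Z/2.
  H_2: rank ker ∂_2 − rank ∂_3 = (18 − 18) − 0 = 0, and there is no ∂_3, so H_2 = 0.

As a check, the Euler characteristic is 9 − 27 + 18 = 0, which agrees with 1 − 1 + 0 = 0.

H_0 ≅ Z,  H_1 ≅ Z ⊕ Z/2,  H_2 = 0.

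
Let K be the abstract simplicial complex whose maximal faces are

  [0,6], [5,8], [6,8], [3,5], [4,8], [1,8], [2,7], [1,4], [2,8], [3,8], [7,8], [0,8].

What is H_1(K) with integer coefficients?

H_1 ≅ Z^4.

Fix the vertex order 0 < 1 < 2 < 3 < 4 < 5 < 6 < 7 < 8 and write every simplex with vertices in increasing order. Then dim K = 1 and the simplices of K are:

  0-simplices (9): [0], [1], [2], [3], [4], [5], [6], [7], [8]
  1-simplices (12): [0,6], [0,8], [1,4], [1,8], [2,7], [2,8], [3,5], [3,8], [4,8], [5,8], [6,8], [7,8]

Hence C_0 ≅ Z^9, C_1 ≅ Z^12.

∂_1: C_1 → C_0 is given by ∂[p,q] = [q] − [p]. For instance
  ∂[2,8] = [8] − [2].
As a 9×12 matrix over Z this has rank 8, with invariant factors (1,1,1,1,1,1,1,1).

Now H_k = ker ∂_k / im ∂_{k+1}, so:

  H_1: rank ker ∂_1 − rank ∂_2 = (12 − 8) − 0 = 4, and there is no ∂_2, so H_1 ≅ Z^4.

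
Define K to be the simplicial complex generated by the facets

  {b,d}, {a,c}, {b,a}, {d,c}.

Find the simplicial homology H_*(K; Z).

H_0 ≅ Z,  H_1 ≅ Z.

We work with the vertex ordering a < b < c < d. The simplices of K, each written with vertices in increasing order, are:

  0-simplices (4): a, b, c, d
  1-simplices (4): ab, ac, bd, cd

giving chain groups C_0 ≅ Z^4, C_1 ≅ Z^4.

∂_1: C_1 → C_0 sends each edge [p,q] (with p < q) to q − p. For instance
  ∂cd = d − c.
This gives a 4×4 integer matrix of rank 3; reducing to Smith normal form yields diagonal entries (1,1,1).

Computing H_k = (kernel of ∂_k) / (image of ∂_{k+1}):

  H_0: rank C_0 − rank ∂_1 = 4 − 3 = 1, and the invariant factors of ∂_1 are all 1, so H_0 = Z.
  H_1: rank ker ∂_1 − rank ∂_2 = (4 − 3) − 0 = 1, and there is no ∂_2, so H_1 = Z.

(K is a triangulation of the circle S^1.)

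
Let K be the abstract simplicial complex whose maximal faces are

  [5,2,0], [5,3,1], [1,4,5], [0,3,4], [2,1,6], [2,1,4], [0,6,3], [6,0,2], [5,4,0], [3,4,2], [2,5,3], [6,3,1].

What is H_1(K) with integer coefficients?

Fix the vertex order 0 < 1 < 2 < 3 < 4 < 5 < 6 and write every simplex with vertices in increasing order. Then dim K = 2 and the simplices of K are:

  0-simplices (7): [0], [1], [2], [3], [4], [5], [6]
  1-simplices (18): [0,2], [0,3], [0,4], [0,5], [0,6], [1,2], [1,3], [1,4], [1,5], [1,6], [2,3], [2,4], [2,5], [2,6], [3,4], [3,5], [3,6], [4,5]
  2-simplices (12): [0,2,5], [0,2,6], [0,3,4], [0,3,6], [0,4,5], [1,2,4], [1,2,6], [1,3,5], [1,3,6], [1,4,5], [2,3,4], [2,3,5]

so the chain groups are C_0 ≅ Z^7, C_1 ≅ Z^18, C_2 ≅ Z^12.

The boundary map ∂_1: C_1 → C_0 sends each edge [p,q] (with p < q) to q − p.
The 7×18 boundary matrix has rank 6 and Smith normal form diag(1,1,1,1,1,1).

The boundary map ∂_2: C_2 → C_1 sends each 2-simplex [p,q,r] to [q,r] − [p,r] + [p,q]. For instance
  ∂[0,3,6] = [3,6] − [0,6] + [0,3],
  ∂[2,3,5] = [3,5] − [2,5] + [2,3].
The resulting 18×12 matrix has rank 12, and its Smith normal form has invariant factors (1,1,1,1,1,1,1,1,1,1,1,2).

Reading off H_k = ker ∂_k / im ∂_{k+1}:

  H_1: rank ker ∂_1 − rank ∂_2 = (18 − 6) − 12 = 0, and ∂_2 has invariant factor 2 > 1, so H_1 = Z/2.

H_1 = Z/2.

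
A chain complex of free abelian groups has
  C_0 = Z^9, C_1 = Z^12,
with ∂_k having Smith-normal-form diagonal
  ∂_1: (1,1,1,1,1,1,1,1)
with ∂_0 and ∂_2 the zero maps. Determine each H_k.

H_0: b_0 = 9 − 0 − 8 = 1; torsion from ∂_1 factors > 1: none. So H_0 = Z.
H_1: b_1 = 12 − 8 − 0 = 4; torsion from ∂_2 factors > 1: none. So H_1 = Z^4.

H_0 = Z,  H_1 = Z^4.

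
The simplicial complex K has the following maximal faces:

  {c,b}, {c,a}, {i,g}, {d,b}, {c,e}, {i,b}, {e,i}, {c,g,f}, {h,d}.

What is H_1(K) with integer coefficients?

H_1 = Z^2.

We work with the vertex ordering a < b < c < d < e < f < g < h < i. The simplices of K, each written with vertices in increasing order, are:

  0-simplices (9): a, b, c, d, e, f, g, h, i
  1-simplices (11): ac, bc, bd, bi, ce, cf, cg, dh, ei, fg, gi
  2-simplices (1): cfg

Hence C_0 ≅ Z^9, C_1 ≅ Z^11, C_2 ≅ Z^1.

∂_1: C_1 → C_0 maps an edge to its endpoints' difference, ∂[p,q] = q − p.
As a 9×11 matrix over Z this has rank 8, with invariant factors (1,1,1,1,1,1,1,1).

∂_2: C_2 → C_1 maps a triangle to the signed sum of its edges. For instance
  ∂cfg = fg − cg + cf.
The resulting 11×1 matrix has rank 1, and its Smith normal form has invariant factors (1).

From H_k ≅ ker(∂_k) / im(∂_{k+1}) we obtain:

  H_1: rank ker ∂_1 − rank ∂_2 = (11 − 8) − 1 = 2, and the invariant factors of ∂_2 are all 1, so H_1 ≅ Z^2.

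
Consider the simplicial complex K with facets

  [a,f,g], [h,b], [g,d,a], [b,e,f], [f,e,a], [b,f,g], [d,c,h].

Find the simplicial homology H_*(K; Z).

Take the total order a < b < c < d < e < f < g < h on the vertex set. Then K (dimension 2) consists of the simplices:

  0-simplices (8): a, b, c, d, e, f, g, h
  1-simplices (14): ad, ae, af, ag, be, bf, bg, bh, cd, ch, dg, dh, ef, fg
  2-simplices (6): adg, aef, afg, bef, bfg, cdh

Hence C_0 ≅ Z^8, C_1 ≅ Z^14, C_2 ≅ Z^6.

The boundary map ∂_1: C_1 → C_0 maps an edge to its endpoints' difference, ∂[p,q] = q − p. For instance
  ∂dh = h − d.
The 8×14 boundary matrix has rank 7 and Smith normal form diag(1,1,1,1,1,1,1).

The boundary map ∂_2: C_2 → C_1 acts by ∂[p,q,r] = [q,r] − [p,r] + [p,q]. For instance
  ∂afg = fg − ag + af,
  ∂bfg = fg − bg + bf.
This gives a 14×6 integer matrix of rank 6; reducing to Smith normal form yields diagonal entries (1,1,1,1,1,1).

From H_k ≅ ker(∂_k) / im(∂_{k+1}) we obtain:

  H_0: rank C_0 − rank ∂_1 = 8 − 7 = 1, and the invariant factors of ∂_1 are all 1, so H_0 ≅ Z.
  H_1: rank ker ∂_1 − rank ∂_2 = (14 − 7) − 6 = 1, and the invariant factors of ∂_2 are all 1, so H_1 ≅ Z.
  H_2: rank ker ∂_2 − rank ∂_3 = (6 − 6) − 0 = 0, and there is no ∂_3, so H_2 ≅ 0.

H_0 ≅ Z,  H_1 ≅ Z,  H_2 = 0.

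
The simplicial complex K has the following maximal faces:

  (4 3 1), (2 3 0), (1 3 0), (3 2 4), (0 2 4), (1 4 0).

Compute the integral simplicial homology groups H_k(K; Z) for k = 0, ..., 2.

Fix the vertex order 0 < 1 < 2 < 3 < 4 and write every simplex with vertices in increasing order. Then dim K = 2 and the simplices of K are:

  0-simplices (5): [0], [1], [2], [3], [4]
  1-simplices (9): [0,1], [0,2], [0,3], [0,4], [1,3], [1,4], [2,3], [2,4], [3,4]
  2-simplices (6): [0,1,3], [0,1,4], [0,2,3], [0,2,4], [1,3,4], [2,3,4]

so the chain groups are C_0 ≅ Z^5, C_1 ≅ Z^9, C_2 ≅ Z^6.

∂_1: C_1 → C_0 maps an edge to its endpoints' difference, ∂[p,q] = q − p. For instance
  ∂[0,2] = [2] − [0].
As a 5×9 matrix over Z this has rank 4, with invariant factors (1,1,1,1).

The boundary map ∂_2: C_2 → C_1 acts by ∂[p,q,r] = [q,r] − [p,r] + [p,q]. For instance
  ∂[2,3,4] = [3,4] − [2,4] + [2,3],
  ∂[1,3,4] = [3,4] − [1,4] + [1,3].
As a 9×6 matrix over Z this has rank 5, with invariant factors (1,1,1,1,1).

Now H_k = ker ∂_k / im ∂_{k+1}, so:

  H_0: rank C_0 − rank ∂_1 = 5 − 4 = 1, and the invariant factors of ∂_1 are all 1, so H_0 = Z.
  H_1: rank ker ∂_1 − rank ∂_2 = (9 − 4) − 5 = 0, and the invariant factors of ∂_2 are all 1, so H_1 = 0.
  H_2: rank ker ∂_2 − rank ∂_3 = (6 − 5) − 0 = 1, and there is no ∂_3, so H_2 = Z.

(K is a triangulation of the 2-sphere S^2.)

H_0 ≅ Z,  H_1 = 0,  H_2 ≅ Z.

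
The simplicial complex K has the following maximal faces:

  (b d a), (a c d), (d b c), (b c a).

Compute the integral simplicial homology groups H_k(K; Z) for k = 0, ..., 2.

H_0 ≅ Z,  H_1 = 0,  H_2 ≅ Z.

Fix the vertex order a < b < c < d and write every simplex with vertices in increasing order. Then dim K = 2 and the simplices of K are:

  0-simplices (4): a, b, c, d
  1-simplices (6): ab, ac, ad, bc, bd, cd
  2-simplices (4): abc, abd, acd, bcd

Hence C_0 ≅ Z^4, C_1 ≅ Z^6, C_2 ≅ Z^4.

Boundary ∂_1: C_1 → C_0 sends each edge [p,q] (with p < q) to q − p. For instance
  ∂cd = d − c.
This gives a 4×6 integer matrix of rank 3; reducing to Smith normal form yields diagonal entries (1,1,1).

The boundary map ∂_2: C_2 → C_1 maps a triangle to the signed sum of its edges. For instance
  ∂abc = bc − ac + ab,
  ∂abd = bd − ad + ab.
The 6×4 boundary matrix has rank 3 and Smith normal form diag(1,1,1).

Reading off H_k = ker ∂_k / im ∂_{k+1}:

  H_0: rank C_0 − rank ∂_1 = 4 − 3 = 1, and the invariant factors of ∂_1 are all 1, so H_0 = Z.
  H_1: rank ker ∂_1 − rank ∂_2 = (6 − 3) − 3 = 0, and the invariant factors of ∂_2 are all 1, so H_1 = 0.
  H_2: rank ker ∂_2 − rank ∂_3 = (4 − 3) − 0 = 1, and there is no ∂_3, so H_2 = Z.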